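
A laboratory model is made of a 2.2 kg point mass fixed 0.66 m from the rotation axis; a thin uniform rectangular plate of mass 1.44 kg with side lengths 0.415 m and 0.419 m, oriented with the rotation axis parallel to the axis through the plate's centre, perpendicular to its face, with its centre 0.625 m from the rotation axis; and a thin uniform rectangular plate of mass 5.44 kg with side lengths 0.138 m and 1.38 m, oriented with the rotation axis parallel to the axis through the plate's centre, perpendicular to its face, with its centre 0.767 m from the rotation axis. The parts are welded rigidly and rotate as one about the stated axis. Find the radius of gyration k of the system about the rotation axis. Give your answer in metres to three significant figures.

Point mass: I_cm = 0; centre at d = 0.66 m, so the parallel axis theorem gives I = 0 + (2.2)(0.66)² = 0.95832 kg·m².
Rectangular plate: I_cm = (1/12)M(a²+b²) = (1/12)(1.44)[(0.415)² + (0.419)²] = 0.041734 kg·m²; centre at d = 0.625 m, so the parallel axis theorem gives I = 0.041734 + (1.44)(0.625)² = 0.60423 kg·m².
Rectangular plate: I_cm = (1/12)M(a²+b²) = (1/12)(5.44)[(0.138)² + (1.38)²] = 0.87196 kg·m²; centre at d = 0.767 m, so the parallel axis theorem gives I = 0.87196 + (5.44)(0.767)² = 4.0723 kg·m².
Total I = 5.6348 kg·m²; total mass M = 9.08 kg.
k = √(I/M) = √(5.6348/9.08) = 0.78776 m.

0.788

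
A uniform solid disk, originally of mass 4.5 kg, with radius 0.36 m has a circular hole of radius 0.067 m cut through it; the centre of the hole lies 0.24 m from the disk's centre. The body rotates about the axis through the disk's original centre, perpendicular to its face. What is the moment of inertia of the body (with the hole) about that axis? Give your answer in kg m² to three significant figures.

Unpierced body about its centre: I₀ = (1/2)MR² = (1/2)(4.5)(0.36)² = 0.2916 kg m².
The removed disk has mass m = M·(r/R)² = (4.5)(0.067/0.36)² = 0.15587 kg (same uniform areal density).
Its moment of inertia about the rotation axis (parallel-axis theorem): I_hole = (1/2)mr² + md² = (1/2)(0.15587)(0.067)² + (0.15587)(0.24)² = 0.0093278 kg m².
Treating the hole as negative mass, I = I₀ − I_hole = 0.2916 − 0.0093278 = 0.28227 kg m².

0.282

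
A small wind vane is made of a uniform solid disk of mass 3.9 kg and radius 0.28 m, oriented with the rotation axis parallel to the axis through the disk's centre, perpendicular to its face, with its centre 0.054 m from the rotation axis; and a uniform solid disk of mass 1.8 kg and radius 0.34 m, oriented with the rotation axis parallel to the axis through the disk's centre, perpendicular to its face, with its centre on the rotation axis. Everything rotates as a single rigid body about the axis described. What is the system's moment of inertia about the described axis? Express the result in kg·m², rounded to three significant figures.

Solid disk: I_cm = (1/2)MR² = (1/2)(3.9)(0.28)² = 0.15288 kg·m²; centre at d = 0.054 m, so the parallel axis theorem gives I = 0.15288 + (3.9)(0.054)² = 0.16425 kg·m².
Solid disk: I_cm = (1/2)MR² = (1/2)(1.8)(0.34)² = 0.10404 kg·m²; axis through the centre, so I = 0.10404 kg·m².
Total I = 0.16425 + 0.10404 = 0.26829 kg·m².

0.268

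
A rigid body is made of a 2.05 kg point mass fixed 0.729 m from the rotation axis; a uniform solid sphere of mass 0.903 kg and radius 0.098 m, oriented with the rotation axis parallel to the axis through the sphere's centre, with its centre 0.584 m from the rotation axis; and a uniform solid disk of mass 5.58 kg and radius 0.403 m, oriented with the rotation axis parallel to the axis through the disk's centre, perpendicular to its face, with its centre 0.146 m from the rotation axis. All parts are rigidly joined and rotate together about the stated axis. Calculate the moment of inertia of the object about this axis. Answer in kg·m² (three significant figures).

Point mass: I_cm = 0; centre at d = 0.729 m, so I = I_cm + Md² gives I = 0 + (2.05)(0.729)² = 1.0895 kg·m².
Solid sphere: I_cm = (2/5)MR² = (2/5)(0.903)(0.098)² = 0.003469 kg·m²; centre at d = 0.584 m, so I = I_cm + Md² gives I = 0.003469 + (0.903)(0.584)² = 0.31144 kg·m².
Solid disk: I_cm = (1/2)MR² = (1/2)(5.58)(0.403)² = 0.45312 kg·m²; centre at d = 0.146 m, so I = I_cm + Md² gives I = 0.45312 + (5.58)(0.146)² = 0.57206 kg·m².
Total I = 1.0895 + 0.31144 + 0.57206 = 1.973 kg·m².

1.97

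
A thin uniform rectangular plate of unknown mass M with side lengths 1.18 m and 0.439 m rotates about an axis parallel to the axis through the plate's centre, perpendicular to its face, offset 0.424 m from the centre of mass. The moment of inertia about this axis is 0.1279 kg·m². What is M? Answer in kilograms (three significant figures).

I = I_cm + Md² = (1/12)M(a²+b²) + Md² = M·[0.0833333·[(1.18)² + (0.439)²] + (0.424)²] = M·0.31187.
So M = 0.1279 / 0.31187 = 0.41011 kg.

0.410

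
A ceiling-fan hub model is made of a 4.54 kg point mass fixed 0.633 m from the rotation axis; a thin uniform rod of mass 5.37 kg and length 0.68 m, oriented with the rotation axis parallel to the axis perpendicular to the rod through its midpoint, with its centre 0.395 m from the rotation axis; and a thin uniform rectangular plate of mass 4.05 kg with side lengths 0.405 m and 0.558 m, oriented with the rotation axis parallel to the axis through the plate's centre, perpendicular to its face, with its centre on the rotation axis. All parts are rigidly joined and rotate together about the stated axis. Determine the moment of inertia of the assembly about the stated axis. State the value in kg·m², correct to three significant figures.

3.02

Point mass: I_cm = 0; centre at d = 0.633 m, so I = I_cm + Md² gives I = 0 + (4.54)(0.633)² = 1.8191 kg·m².
Thin rod: I_cm = (1/12)ML² = (1/12)(5.37)(0.68)² = 0.20692 kg·m²; centre at d = 0.395 m, so I = I_cm + Md² gives I = 0.20692 + (5.37)(0.395)² = 1.0448 kg·m².
Rectangular plate: I_cm = (1/12)M(a²+b²) = (1/12)(4.05)[(0.405)² + (0.558)²] = 0.16044 kg·m²; axis through the centre, so I = 0.16044 kg·m².
Total I = 1.8191 + 1.0448 + 0.16044 = 3.0244 kg·m².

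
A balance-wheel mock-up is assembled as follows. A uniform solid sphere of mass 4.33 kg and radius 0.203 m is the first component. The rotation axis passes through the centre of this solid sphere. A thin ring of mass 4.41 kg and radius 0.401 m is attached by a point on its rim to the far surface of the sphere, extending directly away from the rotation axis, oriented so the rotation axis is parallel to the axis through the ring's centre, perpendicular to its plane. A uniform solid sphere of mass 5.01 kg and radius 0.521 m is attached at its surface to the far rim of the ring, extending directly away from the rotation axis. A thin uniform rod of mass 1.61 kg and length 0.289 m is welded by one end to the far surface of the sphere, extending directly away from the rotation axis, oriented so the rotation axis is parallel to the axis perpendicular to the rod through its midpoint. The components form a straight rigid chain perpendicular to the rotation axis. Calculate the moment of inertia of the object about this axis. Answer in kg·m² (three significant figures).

22.3

Solid sphere: I_cm = (2/5)MR² = (2/5)(4.33)(0.203)² = 0.071374 kg·m²; axis through the centre, so I = 0.071374 kg·m².
Thin ring: I_cm = MR² = (4.41)(0.401)² = 0.70913 kg·m²; centre at d = 0.203 + 0.401 = 0.604 m, so the parallel axis theorem gives I = 0.70913 + (4.41)(0.604)² = 2.318 kg·m².
Solid sphere: I_cm = (2/5)MR² = (2/5)(5.01)(0.521)² = 0.54397 kg·m²; centre at d = 0.203 + 0.401 + 0.401 + 0.521 = 1.526 m, so the parallel axis theorem gives I = 0.54397 + (5.01)(1.526)² = 12.211 kg·m².
Thin rod: I_cm = (1/12)ML² = (1/12)(1.61)(0.289)² = 0.011206 kg·m²; centre at d = 0.203 + 0.401 + 0.401 + 0.521 + 0.521 + 0.1445 = 2.1915 m, so the parallel axis theorem gives I = 0.011206 + (1.61)(2.1915)² = 7.7435 kg·m².
Total I = 0.071374 + 2.318 + 12.211 + 7.7435 = 22.343 kg·m².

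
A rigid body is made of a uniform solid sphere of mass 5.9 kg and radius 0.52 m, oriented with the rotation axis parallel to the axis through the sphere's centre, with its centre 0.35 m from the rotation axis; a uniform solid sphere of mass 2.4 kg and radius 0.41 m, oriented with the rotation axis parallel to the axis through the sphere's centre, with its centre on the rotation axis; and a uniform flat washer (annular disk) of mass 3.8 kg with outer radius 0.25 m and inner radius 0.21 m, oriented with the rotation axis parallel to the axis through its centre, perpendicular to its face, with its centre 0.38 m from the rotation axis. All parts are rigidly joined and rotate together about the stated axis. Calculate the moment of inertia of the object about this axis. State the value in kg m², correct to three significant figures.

2.27

Solid sphere: I_cm = (2/5)MR² = (2/5)(5.9)(0.52)² = 0.63814 kg m²; centre at d = 0.35 m, so I = I_cm + Md² gives I = 0.63814 + (5.9)(0.35)² = 1.3609 kg m².
Solid sphere: I_cm = (2/5)MR² = (2/5)(2.4)(0.41)² = 0.16138 kg m²; axis through the centre, so I = 0.16138 kg m².
Annular disk: I_cm = (1/2)M(R²+r²) = (1/2)(3.8)[(0.25)² + (0.21)²] = 0.20254 kg m²; centre at d = 0.38 m, so I = I_cm + Md² gives I = 0.20254 + (3.8)(0.38)² = 0.75126 kg m².
Total I = 1.3609 + 0.16138 + 0.75126 = 2.2735 kg m².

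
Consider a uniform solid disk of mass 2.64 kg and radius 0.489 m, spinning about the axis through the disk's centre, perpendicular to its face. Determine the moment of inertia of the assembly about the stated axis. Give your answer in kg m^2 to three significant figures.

I_cm = (1/2)MR² = (1/2)(2.64)(0.489)² = 0.31564 kg m^2; axis through the centre, so I = 0.31564 kg m^2.

0.316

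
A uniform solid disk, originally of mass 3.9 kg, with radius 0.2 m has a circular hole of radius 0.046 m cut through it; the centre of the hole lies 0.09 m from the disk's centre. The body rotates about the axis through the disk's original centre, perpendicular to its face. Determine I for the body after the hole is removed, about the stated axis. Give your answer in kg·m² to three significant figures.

Unpierced body about its centre: I₀ = (1/2)MR² = (1/2)(3.9)(0.2)² = 0.078 kg·m².
The removed disk has mass m = M·(r/R)² = (3.9)(0.046/0.2)² = 0.20631 kg (same uniform areal density).
Its moment of inertia about the rotation axis (parallel-axis theorem): I_hole = (1/2)mr² + md² = (1/2)(0.20631)(0.046)² + (0.20631)(0.09)² = 0.0018894 kg·m².
Treating the hole as negative mass, I = I₀ − I_hole = 0.078 − 0.0018894 = 0.076111 kg·m².

0.0761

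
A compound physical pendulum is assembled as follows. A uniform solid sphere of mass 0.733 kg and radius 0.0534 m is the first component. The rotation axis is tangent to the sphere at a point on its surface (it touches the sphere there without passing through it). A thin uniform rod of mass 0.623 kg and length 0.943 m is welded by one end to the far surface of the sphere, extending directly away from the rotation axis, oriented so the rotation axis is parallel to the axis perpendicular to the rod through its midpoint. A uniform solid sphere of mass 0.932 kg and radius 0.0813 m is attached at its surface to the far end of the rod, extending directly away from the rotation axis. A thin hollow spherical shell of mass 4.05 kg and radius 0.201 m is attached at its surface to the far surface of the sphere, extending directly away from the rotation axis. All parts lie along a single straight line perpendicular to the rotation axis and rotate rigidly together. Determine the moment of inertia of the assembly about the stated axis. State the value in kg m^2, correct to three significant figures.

9.65

Solid sphere: I_cm = (2/5)MR² = (2/5)(0.733)(0.0534)² = 0.00083608 kg m^2; centre at d = 0.0534 m, so the parallel axis theorem gives I = 0.00083608 + (0.733)(0.0534)² = 0.0029263 kg m^2.
Thin rod: I_cm = (1/12)ML² = (1/12)(0.623)(0.943)² = 0.046167 kg m^2; centre at d = 0.0534 + 0.0534 + 0.4715 = 0.5783 m, so the parallel axis theorem gives I = 0.046167 + (0.623)(0.5783)² = 0.25452 kg m^2.
Solid sphere: I_cm = (2/5)MR² = (2/5)(0.932)(0.0813)² = 0.0024641 kg m^2; centre at d = 0.0534 + 0.0534 + 0.4715 + 0.4715 + 0.0813 = 1.1311 m, so the parallel axis theorem gives I = 0.0024641 + (0.932)(1.1311)² = 1.1949 kg m^2.
Spherical shell: I_cm = (2/3)MR² = (2/3)(4.05)(0.201)² = 0.10908 kg m^2; centre at d = 0.0534 + 0.0534 + 0.4715 + 0.4715 + 0.0813 + 0.0813 + 0.201 = 1.4134 m, so the parallel axis theorem gives I = 0.10908 + (4.05)(1.4134)² = 8.1998 kg m^2.
Total I = 0.0029263 + 0.25452 + 1.1949 + 8.1998 = 9.6521 kg m^2.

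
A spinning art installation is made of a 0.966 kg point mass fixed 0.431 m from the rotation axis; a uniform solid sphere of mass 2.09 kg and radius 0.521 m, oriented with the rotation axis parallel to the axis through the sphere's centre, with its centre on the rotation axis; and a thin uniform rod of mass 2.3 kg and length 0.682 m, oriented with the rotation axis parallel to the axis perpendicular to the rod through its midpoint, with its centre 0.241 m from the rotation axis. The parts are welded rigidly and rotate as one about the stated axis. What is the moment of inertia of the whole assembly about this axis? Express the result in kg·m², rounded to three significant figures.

0.629

Point mass: I_cm = 0; centre at d = 0.431 m, so the parallel axis theorem gives I = 0 + (0.966)(0.431)² = 0.17945 kg·m².
Solid sphere: I_cm = (2/5)MR² = (2/5)(2.09)(0.521)² = 0.22692 kg·m²; axis through the centre, so I = 0.22692 kg·m².
Thin rod: I_cm = (1/12)ML² = (1/12)(2.3)(0.682)² = 0.089149 kg·m²; centre at d = 0.241 m, so the parallel axis theorem gives I = 0.089149 + (2.3)(0.241)² = 0.22274 kg·m².
Total I = 0.17945 + 0.22692 + 0.22274 = 0.6291 kg·m².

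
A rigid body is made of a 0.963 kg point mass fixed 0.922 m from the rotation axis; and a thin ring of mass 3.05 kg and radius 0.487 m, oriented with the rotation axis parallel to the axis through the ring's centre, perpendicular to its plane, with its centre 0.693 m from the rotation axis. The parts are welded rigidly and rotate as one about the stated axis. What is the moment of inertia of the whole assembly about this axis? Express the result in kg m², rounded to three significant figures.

3.01

Point mass: I_cm = 0; centre at d = 0.922 m, so the parallel axis theorem gives I = 0 + (0.963)(0.922)² = 0.81863 kg m².
Thin ring: I_cm = MR² = (3.05)(0.487)² = 0.72337 kg m²; centre at d = 0.693 m, so the parallel axis theorem gives I = 0.72337 + (3.05)(0.693)² = 2.1881 kg m².
Total I = 0.81863 + 2.1881 = 3.0068 kg m².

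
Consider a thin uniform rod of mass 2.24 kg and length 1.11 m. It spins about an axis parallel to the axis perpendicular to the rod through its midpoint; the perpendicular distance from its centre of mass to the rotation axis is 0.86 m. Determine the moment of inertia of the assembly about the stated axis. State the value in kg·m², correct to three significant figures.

I_cm = (1/12)ML² = (1/12)(2.24)(1.11)² = 0.22999 kg·m²; centre at d = 0.86 m, so I = I_cm + Md² gives I = 0.22999 + (2.24)(0.86)² = 1.8867 kg·m².

1.89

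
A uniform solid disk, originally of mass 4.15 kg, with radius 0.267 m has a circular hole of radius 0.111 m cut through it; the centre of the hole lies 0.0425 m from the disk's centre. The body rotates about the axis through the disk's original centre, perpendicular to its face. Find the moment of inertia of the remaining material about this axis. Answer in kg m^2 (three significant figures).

0.142

Unpierced body about its centre: I₀ = (1/2)MR² = (1/2)(4.15)(0.267)² = 0.14792 kg m^2.
The removed disk has mass m = M·(r/R)² = (4.15)(0.111/0.267)² = 0.71725 kg (same uniform areal density).
Its moment of inertia about the rotation axis (parallel-axis theorem): I_hole = (1/2)mr² + md² = (1/2)(0.71725)(0.111)² + (0.71725)(0.0425)² = 0.0057142 kg m^2.
Treating the hole as negative mass, I = I₀ − I_hole = 0.14792 − 0.0057142 = 0.14221 kg m^2.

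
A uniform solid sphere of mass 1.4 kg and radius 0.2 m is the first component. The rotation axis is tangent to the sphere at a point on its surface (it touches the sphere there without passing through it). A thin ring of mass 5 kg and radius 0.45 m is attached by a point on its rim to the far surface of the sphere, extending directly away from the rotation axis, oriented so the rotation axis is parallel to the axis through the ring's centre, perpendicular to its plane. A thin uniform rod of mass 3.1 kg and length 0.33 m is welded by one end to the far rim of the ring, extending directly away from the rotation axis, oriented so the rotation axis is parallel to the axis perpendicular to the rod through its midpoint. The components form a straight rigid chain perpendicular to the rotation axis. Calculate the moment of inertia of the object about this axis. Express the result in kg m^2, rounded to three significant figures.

11.4

Solid sphere: I_cm = (2/5)MR² = (2/5)(1.4)(0.2)² = 0.0224 kg m^2; centre at d = 0.2 m, so I = I_cm + Md² gives I = 0.0224 + (1.4)(0.2)² = 0.0784 kg m^2.
Thin ring: I_cm = MR² = (5)(0.45)² = 1.0125 kg m^2; centre at d = 0.2 + 0.2 + 0.45 = 0.85 m, so I = I_cm + Md² gives I = 1.0125 + (5)(0.85)² = 4.625 kg m^2.
Thin rod: I_cm = (1/12)ML² = (1/12)(3.1)(0.33)² = 0.028133 kg m^2; centre at d = 0.2 + 0.2 + 0.45 + 0.45 + 0.165 = 1.465 m, so I = I_cm + Md² gives I = 0.028133 + (3.1)(1.465)² = 6.6814 kg m^2.
Total I = 0.0784 + 4.625 + 6.6814 = 11.385 kg m^2.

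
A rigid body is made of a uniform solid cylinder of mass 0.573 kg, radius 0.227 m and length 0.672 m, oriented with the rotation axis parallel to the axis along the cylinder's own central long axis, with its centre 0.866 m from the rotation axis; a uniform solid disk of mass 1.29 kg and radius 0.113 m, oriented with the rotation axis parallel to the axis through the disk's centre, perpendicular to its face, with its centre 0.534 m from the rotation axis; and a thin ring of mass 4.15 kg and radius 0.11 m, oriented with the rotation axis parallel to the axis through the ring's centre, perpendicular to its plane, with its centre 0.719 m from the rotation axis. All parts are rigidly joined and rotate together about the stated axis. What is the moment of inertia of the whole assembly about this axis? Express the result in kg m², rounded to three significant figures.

Solid cylinder: I_cm = (1/2)MR² = (1/2)(0.573)(0.227)² = 0.014763 kg m²; centre at d = 0.866 m, so the parallel axis theorem gives I = 0.014763 + (0.573)(0.866)² = 0.44449 kg m².
Solid disk: I_cm = (1/2)MR² = (1/2)(1.29)(0.113)² = 0.008236 kg m²; centre at d = 0.534 m, so the parallel axis theorem gives I = 0.008236 + (1.29)(0.534)² = 0.37609 kg m².
Thin ring: I_cm = MR² = (4.15)(0.11)² = 0.050215 kg m²; centre at d = 0.719 m, so the parallel axis theorem gives I = 0.050215 + (4.15)(0.719)² = 2.1956 kg m².
Total I = 0.44449 + 0.37609 + 2.1956 = 3.0162 kg m².

3.02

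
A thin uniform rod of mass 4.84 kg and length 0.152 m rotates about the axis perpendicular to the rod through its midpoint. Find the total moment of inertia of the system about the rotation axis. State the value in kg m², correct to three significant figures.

0.00932

I_cm = (1/12)ML² = (1/12)(4.84)(0.152)² = 0.0093186 kg m²; axis through the centre, so I = 0.0093186 kg m².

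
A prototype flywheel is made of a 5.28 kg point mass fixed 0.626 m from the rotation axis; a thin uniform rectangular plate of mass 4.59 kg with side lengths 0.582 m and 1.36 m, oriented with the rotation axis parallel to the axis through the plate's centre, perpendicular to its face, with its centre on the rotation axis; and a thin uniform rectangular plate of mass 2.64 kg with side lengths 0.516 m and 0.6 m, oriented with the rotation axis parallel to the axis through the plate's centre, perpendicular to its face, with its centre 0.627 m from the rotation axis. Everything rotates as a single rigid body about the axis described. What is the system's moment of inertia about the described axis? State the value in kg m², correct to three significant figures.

Point mass: I_cm = 0; centre at d = 0.626 m, so I = I_cm + Md² gives I = 0 + (5.28)(0.626)² = 2.0691 kg m².
Rectangular plate: I_cm = (1/12)M(a²+b²) = (1/12)(4.59)[(0.582)² + (1.36)²] = 0.83703 kg m²; axis through the centre, so I = 0.83703 kg m².
Rectangular plate: I_cm = (1/12)M(a²+b²) = (1/12)(2.64)[(0.516)² + (0.6)²] = 0.13778 kg m²; centre at d = 0.627 m, so I = I_cm + Md² gives I = 0.13778 + (2.64)(0.627)² = 1.1756 kg m².
Total I = 2.0691 + 0.83703 + 1.1756 = 4.0818 kg m².

4.08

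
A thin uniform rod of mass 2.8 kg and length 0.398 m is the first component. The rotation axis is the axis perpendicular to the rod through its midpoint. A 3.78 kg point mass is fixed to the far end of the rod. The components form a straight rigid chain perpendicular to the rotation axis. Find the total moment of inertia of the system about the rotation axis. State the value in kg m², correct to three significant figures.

Thin rod: I_cm = (1/12)ML² = (1/12)(2.8)(0.398)² = 0.036961 kg m²; axis through the centre, so I = 0.036961 kg m².
Point mass: I_cm = 0; centre at d = 0.199 m, so I = I_cm + Md² gives I = 0 + (3.78)(0.199)² = 0.14969 kg m².
Total I = 0.036961 + 0.14969 = 0.18665 kg m².

0.187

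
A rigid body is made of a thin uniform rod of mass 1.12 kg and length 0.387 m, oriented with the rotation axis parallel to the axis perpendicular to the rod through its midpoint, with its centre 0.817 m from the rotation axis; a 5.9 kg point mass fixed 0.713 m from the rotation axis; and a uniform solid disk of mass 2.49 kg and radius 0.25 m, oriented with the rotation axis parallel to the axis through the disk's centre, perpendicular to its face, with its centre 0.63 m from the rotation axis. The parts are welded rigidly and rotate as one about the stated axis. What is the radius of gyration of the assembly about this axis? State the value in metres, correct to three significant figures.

Thin rod: I_cm = (1/12)ML² = (1/12)(1.12)(0.387)² = 0.013978 kg m^2; centre at d = 0.817 m, so the parallel axis theorem gives I = 0.013978 + (1.12)(0.817)² = 0.76157 kg m^2.
Point mass: I_cm = 0; centre at d = 0.713 m, so the parallel axis theorem gives I = 0 + (5.9)(0.713)² = 2.9994 kg m^2.
Solid disk: I_cm = (1/2)MR² = (1/2)(2.49)(0.25)² = 0.077813 kg m^2; centre at d = 0.63 m, so the parallel axis theorem gives I = 0.077813 + (2.49)(0.63)² = 1.0661 kg m^2.
Total I = 4.827 kg m^2; total mass M = 9.51 kg.
k = √(I/M) = √(4.827/9.51) = 0.71244 m.

0.712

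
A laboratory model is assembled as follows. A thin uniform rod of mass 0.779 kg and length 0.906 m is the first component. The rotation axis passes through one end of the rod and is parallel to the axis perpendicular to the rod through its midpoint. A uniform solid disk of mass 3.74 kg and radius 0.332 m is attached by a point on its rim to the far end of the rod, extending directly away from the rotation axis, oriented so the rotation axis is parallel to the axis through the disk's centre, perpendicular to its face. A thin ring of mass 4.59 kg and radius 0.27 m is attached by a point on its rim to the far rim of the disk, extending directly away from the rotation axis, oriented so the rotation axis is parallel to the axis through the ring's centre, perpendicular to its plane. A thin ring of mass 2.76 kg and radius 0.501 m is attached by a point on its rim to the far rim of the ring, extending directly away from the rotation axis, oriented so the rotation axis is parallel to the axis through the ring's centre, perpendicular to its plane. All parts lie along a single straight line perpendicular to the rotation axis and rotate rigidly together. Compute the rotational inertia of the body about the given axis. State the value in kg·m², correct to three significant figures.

41.5

Thin rod: I_cm = (1/12)ML² = (1/12)(0.779)(0.906)² = 0.053286 kg·m²; centre at d = 0.453 m, so I = I_cm + Md² gives I = 0.053286 + (0.779)(0.453)² = 0.21314 kg·m².
Solid disk: I_cm = (1/2)MR² = (1/2)(3.74)(0.332)² = 0.20612 kg·m²; centre at d = 0.453 + 0.453 + 0.332 = 1.238 m, so I = I_cm + Md² gives I = 0.20612 + (3.74)(1.238)² = 5.9382 kg·m².
Thin ring: I_cm = MR² = (4.59)(0.27)² = 0.33461 kg·m²; centre at d = 0.453 + 0.453 + 0.332 + 0.332 + 0.27 = 1.84 m, so I = I_cm + Md² gives I = 0.33461 + (4.59)(1.84)² = 15.875 kg·m².
Thin ring: I_cm = MR² = (2.76)(0.501)² = 0.69276 kg·m²; centre at d = 0.453 + 0.453 + 0.332 + 0.332 + 0.27 + 0.27 + 0.501 = 2.611 m, so I = I_cm + Md² gives I = 0.69276 + (2.76)(2.611)² = 19.509 kg·m².
Total I = 0.21314 + 5.9382 + 15.875 + 19.509 = 41.534 kg·m².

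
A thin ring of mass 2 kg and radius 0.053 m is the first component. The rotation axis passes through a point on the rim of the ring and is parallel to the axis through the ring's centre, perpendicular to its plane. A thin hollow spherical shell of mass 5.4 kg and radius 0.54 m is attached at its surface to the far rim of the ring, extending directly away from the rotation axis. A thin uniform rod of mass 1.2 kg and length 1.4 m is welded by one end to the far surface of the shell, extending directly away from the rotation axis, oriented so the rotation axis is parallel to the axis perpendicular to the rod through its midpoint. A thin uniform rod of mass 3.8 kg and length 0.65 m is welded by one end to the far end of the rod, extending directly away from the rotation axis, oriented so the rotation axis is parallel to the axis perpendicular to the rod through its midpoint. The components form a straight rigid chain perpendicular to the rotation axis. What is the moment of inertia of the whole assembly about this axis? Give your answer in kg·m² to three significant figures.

40.1

Thin ring: I_cm = MR² = (2)(0.053)² = 0.005618 kg·m²; centre at d = 0.053 m, so I = I_cm + Md² gives I = 0.005618 + (2)(0.053)² = 0.011236 kg·m².
Spherical shell: I_cm = (2/3)MR² = (2/3)(5.4)(0.54)² = 1.0498 kg·m²; centre at d = 0.053 + 0.053 + 0.54 = 0.646 m, so I = I_cm + Md² gives I = 1.0498 + (5.4)(0.646)² = 3.3033 kg·m².
Thin rod: I_cm = (1/12)ML² = (1/12)(1.2)(1.4)² = 0.196 kg·m²; centre at d = 0.053 + 0.053 + 0.54 + 0.54 + 0.7 = 1.886 m, so I = I_cm + Md² gives I = 0.196 + (1.2)(1.886)² = 4.4644 kg·m².
Thin rod: I_cm = (1/12)ML² = (1/12)(3.8)(0.65)² = 0.13379 kg·m²; centre at d = 0.053 + 0.053 + 0.54 + 0.54 + 0.7 + 0.7 + 0.325 = 2.911 m, so I = I_cm + Md² gives I = 0.13379 + (3.8)(2.911)² = 32.335 kg·m².
Total I = 0.011236 + 3.3033 + 4.4644 + 32.335 = 40.114 kg·m².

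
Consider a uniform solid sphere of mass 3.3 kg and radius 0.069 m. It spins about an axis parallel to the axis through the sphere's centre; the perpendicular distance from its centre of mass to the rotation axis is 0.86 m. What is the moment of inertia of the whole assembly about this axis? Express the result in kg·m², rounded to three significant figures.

I_cm = (2/5)MR² = (2/5)(3.3)(0.069)² = 0.0062845 kg·m²; centre at d = 0.86 m, so I = I_cm + Md² gives I = 0.0062845 + (3.3)(0.86)² = 2.447 kg·m².

2.45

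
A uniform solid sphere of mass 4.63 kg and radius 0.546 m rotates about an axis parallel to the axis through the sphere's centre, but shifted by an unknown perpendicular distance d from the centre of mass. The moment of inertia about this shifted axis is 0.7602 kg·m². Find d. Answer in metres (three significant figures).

About the centre-of-mass axis, I_cm = (2/5)MR² = (2/5)(4.63)(0.546)² = 0.55211 kg·m².
Parallel axis theorem: I = I_cm + Md², so Md² = 0.7602 − 0.55211 = 0.20809 kg·m².
d = √(0.20809 / 4.63) = 0.212 m.

0.212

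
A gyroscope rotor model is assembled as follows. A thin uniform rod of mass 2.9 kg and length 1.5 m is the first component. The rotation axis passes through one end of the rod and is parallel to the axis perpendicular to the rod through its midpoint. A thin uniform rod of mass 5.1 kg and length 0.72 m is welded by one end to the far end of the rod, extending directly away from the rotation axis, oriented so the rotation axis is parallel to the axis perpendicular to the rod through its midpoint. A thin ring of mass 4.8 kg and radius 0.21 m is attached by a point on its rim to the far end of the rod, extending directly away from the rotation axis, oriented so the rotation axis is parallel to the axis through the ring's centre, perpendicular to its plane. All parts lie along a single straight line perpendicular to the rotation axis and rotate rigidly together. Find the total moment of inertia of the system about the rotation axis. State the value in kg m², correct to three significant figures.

Thin rod: I_cm = (1/12)ML² = (1/12)(2.9)(1.5)² = 0.54375 kg m²; centre at d = 0.75 m, so the parallel axis theorem gives I = 0.54375 + (2.9)(0.75)² = 2.175 kg m².
Thin rod: I_cm = (1/12)ML² = (1/12)(5.1)(0.72)² = 0.22032 kg m²; centre at d = 0.75 + 0.75 + 0.36 = 1.86 m, so the parallel axis theorem gives I = 0.22032 + (5.1)(1.86)² = 17.864 kg m².
Thin ring: I_cm = MR² = (4.8)(0.21)² = 0.21168 kg m²; centre at d = 0.75 + 0.75 + 0.36 + 0.36 + 0.21 = 2.43 m, so the parallel axis theorem gives I = 0.21168 + (4.8)(2.43)² = 28.555 kg m².
Total I = 2.175 + 17.864 + 28.555 = 48.594 kg m².

48.6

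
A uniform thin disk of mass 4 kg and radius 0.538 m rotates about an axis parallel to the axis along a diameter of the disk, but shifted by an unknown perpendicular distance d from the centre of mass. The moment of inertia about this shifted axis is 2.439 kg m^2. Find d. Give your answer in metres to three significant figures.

0.733

About the centre-of-mass axis, I_cm = (1/4)MR² = (1/4)(4)(0.538)² = 0.28944 kg m^2.
Parallel axis theorem: I = I_cm + Md², so Md² = 2.439 − 0.28944 = 2.1496 kg m^2.
d = √(2.1496 / 4) = 0.73307 m.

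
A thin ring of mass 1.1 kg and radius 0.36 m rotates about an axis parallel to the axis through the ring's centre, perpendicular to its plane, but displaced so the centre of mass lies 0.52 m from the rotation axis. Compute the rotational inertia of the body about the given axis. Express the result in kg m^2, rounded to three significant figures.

0.440

I_cm = MR² = (1.1)(0.36)² = 0.14256 kg m^2; centre at d = 0.52 m, so the parallel axis theorem gives I = 0.14256 + (1.1)(0.52)² = 0.44 kg m^2.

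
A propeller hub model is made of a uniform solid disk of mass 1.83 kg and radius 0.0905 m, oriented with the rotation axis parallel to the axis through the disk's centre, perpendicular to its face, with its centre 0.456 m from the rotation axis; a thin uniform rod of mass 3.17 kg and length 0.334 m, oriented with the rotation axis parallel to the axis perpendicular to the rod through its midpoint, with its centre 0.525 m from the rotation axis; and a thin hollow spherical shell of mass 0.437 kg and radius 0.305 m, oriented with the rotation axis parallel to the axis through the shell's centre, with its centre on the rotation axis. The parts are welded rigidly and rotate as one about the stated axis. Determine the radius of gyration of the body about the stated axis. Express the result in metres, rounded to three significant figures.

0.492

Solid disk: I_cm = (1/2)MR² = (1/2)(1.83)(0.0905)² = 0.0074941 kg m²; centre at d = 0.456 m, so I = I_cm + Md² gives I = 0.0074941 + (1.83)(0.456)² = 0.38802 kg m².
Thin rod: I_cm = (1/12)ML² = (1/12)(3.17)(0.334)² = 0.029469 kg m²; centre at d = 0.525 m, so I = I_cm + Md² gives I = 0.029469 + (3.17)(0.525)² = 0.9032 kg m².
Spherical shell: I_cm = (2/3)MR² = (2/3)(0.437)(0.305)² = 0.027101 kg m²; axis through the centre, so I = 0.027101 kg m².
Total I = 1.3183 kg m²; total mass M = 5.437 kg.
k = √(I/M) = √(1.3183/5.437) = 0.49241 m.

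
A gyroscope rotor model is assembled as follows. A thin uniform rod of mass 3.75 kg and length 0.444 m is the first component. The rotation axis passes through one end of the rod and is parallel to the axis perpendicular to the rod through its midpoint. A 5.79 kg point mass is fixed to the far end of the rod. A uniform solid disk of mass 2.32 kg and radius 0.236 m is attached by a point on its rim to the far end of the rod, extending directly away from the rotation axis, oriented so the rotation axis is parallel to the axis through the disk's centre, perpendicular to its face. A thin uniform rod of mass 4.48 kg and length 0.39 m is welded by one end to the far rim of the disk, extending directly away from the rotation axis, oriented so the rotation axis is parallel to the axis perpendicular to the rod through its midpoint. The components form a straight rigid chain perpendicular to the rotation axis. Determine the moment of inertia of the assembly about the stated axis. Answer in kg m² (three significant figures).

8.11

Thin rod: I_cm = (1/12)ML² = (1/12)(3.75)(0.444)² = 0.061605 kg m²; centre at d = 0.222 m, so the parallel axis theorem gives I = 0.061605 + (3.75)(0.222)² = 0.24642 kg m².
Point mass: I_cm = 0; centre at d = 0.222 + 0.222 = 0.444 m, so the parallel axis theorem gives I = 0 + (5.79)(0.444)² = 1.1414 kg m².
Solid disk: I_cm = (1/2)MR² = (1/2)(2.32)(0.236)² = 0.064607 kg m²; centre at d = 0.222 + 0.222 + 0.236 = 0.68 m, so the parallel axis theorem gives I = 0.064607 + (2.32)(0.68)² = 1.1374 kg m².
Thin rod: I_cm = (1/12)ML² = (1/12)(4.48)(0.39)² = 0.056784 kg m²; centre at d = 0.222 + 0.222 + 0.236 + 0.236 + 0.195 = 1.111 m, so the parallel axis theorem gives I = 0.056784 + (4.48)(1.111)² = 5.5865 kg m².
Total I = 0.24642 + 1.1414 + 1.1374 + 5.5865 = 8.1118 kg m².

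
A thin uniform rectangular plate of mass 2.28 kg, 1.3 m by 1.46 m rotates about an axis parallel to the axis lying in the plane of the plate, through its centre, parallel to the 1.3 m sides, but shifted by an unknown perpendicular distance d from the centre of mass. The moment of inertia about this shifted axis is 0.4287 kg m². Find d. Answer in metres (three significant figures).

0.102

About the centre-of-mass axis, I_cm = (1/12)Mb² = (1/12)(2.28)(1.46)² = 0.405 kg m².
Parallel axis theorem: I = I_cm + Md², so Md² = 0.4287 − 0.405 = 0.023696 kg m².
d = √(0.023696 / 2.28) = 0.10195 m.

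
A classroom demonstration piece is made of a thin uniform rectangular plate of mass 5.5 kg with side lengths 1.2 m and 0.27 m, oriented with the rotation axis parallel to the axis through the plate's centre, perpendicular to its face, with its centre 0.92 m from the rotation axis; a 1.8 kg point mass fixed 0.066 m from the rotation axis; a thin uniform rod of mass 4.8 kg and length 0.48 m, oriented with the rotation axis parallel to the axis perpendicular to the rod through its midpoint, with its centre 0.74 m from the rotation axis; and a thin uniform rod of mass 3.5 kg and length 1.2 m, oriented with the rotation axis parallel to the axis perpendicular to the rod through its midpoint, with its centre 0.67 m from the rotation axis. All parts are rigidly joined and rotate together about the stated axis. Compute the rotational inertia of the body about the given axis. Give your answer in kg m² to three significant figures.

10.1

Rectangular plate: I_cm = (1/12)M(a²+b²) = (1/12)(5.5)[(1.2)² + (0.27)²] = 0.69341 kg m²; centre at d = 0.92 m, so I = I_cm + Md² gives I = 0.69341 + (5.5)(0.92)² = 5.3486 kg m².
Point mass: I_cm = 0; centre at d = 0.066 m, so I = I_cm + Md² gives I = 0 + (1.8)(0.066)² = 0.0078408 kg m².
Thin rod: I_cm = (1/12)ML² = (1/12)(4.8)(0.48)² = 0.09216 kg m²; centre at d = 0.74 m, so I = I_cm + Md² gives I = 0.09216 + (4.8)(0.74)² = 2.7206 kg m².
Thin rod: I_cm = (1/12)ML² = (1/12)(3.5)(1.2)² = 0.42 kg m²; centre at d = 0.67 m, so I = I_cm + Md² gives I = 0.42 + (3.5)(0.67)² = 1.9912 kg m².
Total I = 5.3486 + 0.0078408 + 2.7206 + 1.9912 = 10.068 kg m².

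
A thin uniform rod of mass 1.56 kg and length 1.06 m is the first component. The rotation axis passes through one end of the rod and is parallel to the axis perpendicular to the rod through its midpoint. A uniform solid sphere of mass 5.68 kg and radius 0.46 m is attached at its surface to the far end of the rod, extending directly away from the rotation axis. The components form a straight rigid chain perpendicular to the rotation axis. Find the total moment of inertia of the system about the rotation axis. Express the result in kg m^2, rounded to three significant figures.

14.2

Thin rod: I_cm = (1/12)ML² = (1/12)(1.56)(1.06)² = 0.14607 kg m^2; centre at d = 0.53 m, so the parallel axis theorem gives I = 0.14607 + (1.56)(0.53)² = 0.58427 kg m^2.
Solid sphere: I_cm = (2/5)MR² = (2/5)(5.68)(0.46)² = 0.48076 kg m^2; centre at d = 0.53 + 0.53 + 0.46 = 1.52 m, so the parallel axis theorem gives I = 0.48076 + (5.68)(1.52)² = 13.604 kg m^2.
Total I = 0.58427 + 13.604 = 14.188 kg m^2.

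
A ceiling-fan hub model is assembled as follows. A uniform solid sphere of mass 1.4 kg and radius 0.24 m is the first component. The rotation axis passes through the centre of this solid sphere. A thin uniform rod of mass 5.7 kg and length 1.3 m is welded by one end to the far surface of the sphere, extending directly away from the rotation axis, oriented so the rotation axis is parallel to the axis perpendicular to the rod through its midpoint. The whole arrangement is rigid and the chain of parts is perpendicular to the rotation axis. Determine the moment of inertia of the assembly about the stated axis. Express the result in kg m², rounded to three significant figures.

5.35

Solid sphere: I_cm = (2/5)MR² = (2/5)(1.4)(0.24)² = 0.032256 kg m²; axis through the centre, so I = 0.032256 kg m².
Thin rod: I_cm = (1/12)ML² = (1/12)(5.7)(1.3)² = 0.80275 kg m²; centre at d = 0.24 + 0.65 = 0.89 m, so the parallel axis theorem gives I = 0.80275 + (5.7)(0.89)² = 5.3177 kg m².
Total I = 0.032256 + 5.3177 = 5.35 kg m².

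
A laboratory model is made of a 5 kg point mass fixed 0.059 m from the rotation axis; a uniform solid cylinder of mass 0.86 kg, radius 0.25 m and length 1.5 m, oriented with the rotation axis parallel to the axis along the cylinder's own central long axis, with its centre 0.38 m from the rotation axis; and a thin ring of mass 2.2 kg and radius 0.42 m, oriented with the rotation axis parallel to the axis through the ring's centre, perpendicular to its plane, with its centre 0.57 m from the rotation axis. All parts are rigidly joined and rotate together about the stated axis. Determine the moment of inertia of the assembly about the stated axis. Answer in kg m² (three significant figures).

Point mass: I_cm = 0; centre at d = 0.059 m, so the parallel axis theorem gives I = 0 + (5)(0.059)² = 0.017405 kg m².
Solid cylinder: I_cm = (1/2)MR² = (1/2)(0.86)(0.25)² = 0.026875 kg m²; centre at d = 0.38 m, so the parallel axis theorem gives I = 0.026875 + (0.86)(0.38)² = 0.15106 kg m².
Thin ring: I_cm = MR² = (2.2)(0.42)² = 0.38808 kg m²; centre at d = 0.57 m, so the parallel axis theorem gives I = 0.38808 + (2.2)(0.57)² = 1.1029 kg m².
Total I = 0.017405 + 0.15106 + 1.1029 = 1.2713 kg m².

1.27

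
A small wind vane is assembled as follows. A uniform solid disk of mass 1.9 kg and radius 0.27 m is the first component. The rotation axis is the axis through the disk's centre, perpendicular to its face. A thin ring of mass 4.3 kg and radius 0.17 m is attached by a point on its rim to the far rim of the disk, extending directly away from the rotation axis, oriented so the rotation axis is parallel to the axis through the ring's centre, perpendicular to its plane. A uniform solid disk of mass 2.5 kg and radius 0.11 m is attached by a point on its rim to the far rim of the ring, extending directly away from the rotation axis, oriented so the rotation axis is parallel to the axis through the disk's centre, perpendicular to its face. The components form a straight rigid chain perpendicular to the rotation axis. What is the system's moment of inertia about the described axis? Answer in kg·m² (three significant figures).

Solid disk: I_cm = (1/2)MR² = (1/2)(1.9)(0.27)² = 0.069255 kg·m²; axis through the centre, so I = 0.069255 kg·m².
Thin ring: I_cm = MR² = (4.3)(0.17)² = 0.12427 kg·m²; centre at d = 0.27 + 0.17 = 0.44 m, so I = I_cm + Md² gives I = 0.12427 + (4.3)(0.44)² = 0.95675 kg·m².
Solid disk: I_cm = (1/2)MR² = (1/2)(2.5)(0.11)² = 0.015125 kg·m²; centre at d = 0.27 + 0.17 + 0.17 + 0.11 = 0.72 m, so I = I_cm + Md² gives I = 0.015125 + (2.5)(0.72)² = 1.3111 kg·m².
Total I = 0.069255 + 0.95675 + 1.3111 = 2.3371 kg·m².

2.34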